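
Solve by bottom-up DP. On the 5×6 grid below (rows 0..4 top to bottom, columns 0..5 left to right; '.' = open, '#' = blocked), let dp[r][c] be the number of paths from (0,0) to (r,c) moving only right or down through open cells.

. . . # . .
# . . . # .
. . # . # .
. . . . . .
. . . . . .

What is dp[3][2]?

r\c   0   1   2   3   4   5
  0   1   1   1   0   0   0
  1   0   1   2   2   0   0
  2   0   1   0   2   0   0
  3   0   1   1   3   3   3
  4   0   1   2   5   8  11

1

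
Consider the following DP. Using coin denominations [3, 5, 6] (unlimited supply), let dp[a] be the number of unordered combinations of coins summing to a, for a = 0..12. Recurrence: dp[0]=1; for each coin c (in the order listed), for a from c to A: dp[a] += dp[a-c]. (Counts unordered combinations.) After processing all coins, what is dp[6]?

after  coin     0     1     2     3     4     5     6     7     8     9    10    11    12
          3     1     0     0     1     0     0     1     0     0     1     0     0     1
          5     1     0     0     1     0     1     1     0     1     1     1     1     1
          6     1     0     0     1     0     1     2     0     1     2     1     2     3

2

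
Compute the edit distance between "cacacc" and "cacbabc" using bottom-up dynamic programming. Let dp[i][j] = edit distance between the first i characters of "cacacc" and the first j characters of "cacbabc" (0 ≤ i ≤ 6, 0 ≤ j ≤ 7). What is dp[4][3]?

1

   ''  c  a  c  b  a  b  c
''  0  1  2  3  4  5  6  7
 c  1  0  1  2  3  4  5  6
 a  2  1  0  1  2  3  4  5
 c  3  2  1  0  1  2  3  4
 a  4  3  2  1  1  1  2  3
 c  5  4  3  2  2  2  2  2
 c  6  5  4  3  3  3  3  2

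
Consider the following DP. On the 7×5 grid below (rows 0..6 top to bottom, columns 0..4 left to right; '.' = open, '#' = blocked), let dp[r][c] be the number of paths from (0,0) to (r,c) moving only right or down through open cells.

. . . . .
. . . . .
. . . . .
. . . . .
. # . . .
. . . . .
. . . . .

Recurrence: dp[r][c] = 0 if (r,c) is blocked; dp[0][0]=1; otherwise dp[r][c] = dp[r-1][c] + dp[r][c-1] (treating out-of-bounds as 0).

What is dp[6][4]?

r\c   0   1   2   3   4
  0   1   1   1   1   1
  1   1   2   3   4   5
  2   1   3   6  10  15
  3   1   4  10  20  35
  4   1   0  10  30  65
  5   1   1  11  41 106
  6   1   2  13  54 160

160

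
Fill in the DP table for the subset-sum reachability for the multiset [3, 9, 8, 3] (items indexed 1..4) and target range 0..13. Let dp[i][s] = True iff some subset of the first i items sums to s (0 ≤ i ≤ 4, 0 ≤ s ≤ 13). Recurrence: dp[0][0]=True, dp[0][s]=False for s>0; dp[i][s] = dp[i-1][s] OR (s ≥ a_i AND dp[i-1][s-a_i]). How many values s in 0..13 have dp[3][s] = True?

6

i\s   0   1   2   3   4   5   6   7   8   9  10  11  12  13
  0   T   F   F   F   F   F   F   F   F   F   F   F   F   F
  1   T   F   F   T   F   F   F   F   F   F   F   F   F   F
  2   T   F   F   T   F   F   F   F   F   T   F   F   T   F
  3   T   F   F   T   F   F   F   F   T   T   F   T   T   F
  4   T   F   F   T   F   F   T   F   T   T   F   T   T   F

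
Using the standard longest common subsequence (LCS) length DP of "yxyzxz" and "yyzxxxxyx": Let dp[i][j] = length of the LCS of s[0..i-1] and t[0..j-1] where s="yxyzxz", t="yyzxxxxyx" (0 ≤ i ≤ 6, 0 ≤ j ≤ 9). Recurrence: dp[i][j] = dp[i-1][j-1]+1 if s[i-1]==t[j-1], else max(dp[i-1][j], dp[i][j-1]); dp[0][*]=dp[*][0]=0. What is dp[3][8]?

3

   ''  y  y  z  x  x  x  x  y  x
''  0  0  0  0  0  0  0  0  0  0
 y  0  1  1  1  1  1  1  1  1  1
 x  0  1  1  1  2  2  2  2  2  2
 y  0  1  2  2  2  2  2  2  3  3
 z  0  1  2  3  3  3  3  3  3  3
 x  0  1  2  3  4  4  4  4  4  4
 z  0  1  2  3  4  4  4  4  4  4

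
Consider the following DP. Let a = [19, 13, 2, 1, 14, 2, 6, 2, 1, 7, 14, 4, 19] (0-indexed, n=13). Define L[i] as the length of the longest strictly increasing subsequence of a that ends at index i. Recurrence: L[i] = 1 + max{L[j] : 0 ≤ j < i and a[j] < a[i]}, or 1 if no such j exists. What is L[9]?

4

   i    0    1    2    3    4    5    6    7    8    9   10   11   12
a[i]   19   13    2    1   14    2    6    2    1    7   14    4   19
L[i]    1    1    1    1    2    2    3    2    1    4    5    3    6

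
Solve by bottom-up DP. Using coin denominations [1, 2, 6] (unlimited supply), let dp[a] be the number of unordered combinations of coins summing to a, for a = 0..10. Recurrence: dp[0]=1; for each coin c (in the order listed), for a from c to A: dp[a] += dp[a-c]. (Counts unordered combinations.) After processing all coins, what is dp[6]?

after  coin     0     1     2     3     4     5     6     7     8     9    10
          1     1     1     1     1     1     1     1     1     1     1     1
          2     1     1     2     2     3     3     4     4     5     5     6
          6     1     1     2     2     3     3     5     5     7     7     9

5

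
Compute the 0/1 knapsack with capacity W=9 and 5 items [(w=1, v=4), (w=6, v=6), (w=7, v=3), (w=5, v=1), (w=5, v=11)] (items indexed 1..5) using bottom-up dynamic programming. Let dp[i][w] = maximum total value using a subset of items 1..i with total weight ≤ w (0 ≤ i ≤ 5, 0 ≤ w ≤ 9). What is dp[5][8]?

15

i\w   0   1   2   3   4   5   6   7   8   9
  0   0   0   0   0   0   0   0   0   0   0
  1   0   4   4   4   4   4   4   4   4   4
  2   0   4   4   4   4   4   6  10  10  10
  3   0   4   4   4   4   4   6  10  10  10
  4   0   4   4   4   4   4   6  10  10  10
  5   0   4   4   4   4  11  15  15  15  15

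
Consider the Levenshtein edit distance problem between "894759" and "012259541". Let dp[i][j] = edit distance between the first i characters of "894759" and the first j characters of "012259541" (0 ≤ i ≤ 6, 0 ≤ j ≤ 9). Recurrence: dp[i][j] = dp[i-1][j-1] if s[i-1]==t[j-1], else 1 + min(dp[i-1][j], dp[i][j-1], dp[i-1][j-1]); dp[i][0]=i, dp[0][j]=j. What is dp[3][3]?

   ''  0  1  2  2  5  9  5  4  1
''  0  1  2  3  4  5  6  7  8  9
 8  1  1  2  3  4  5  6  7  8  9
 9  2  2  2  3  4  5  5  6  7  8
 4  3  3  3  3  4  5  6  6  6  7
 7  4  4  4  4  4  5  6  7  7  7
 5  5  5  5  5  5  4  5  6  7  8
 9  6  6  6  6  6  5  4  5  6  7

3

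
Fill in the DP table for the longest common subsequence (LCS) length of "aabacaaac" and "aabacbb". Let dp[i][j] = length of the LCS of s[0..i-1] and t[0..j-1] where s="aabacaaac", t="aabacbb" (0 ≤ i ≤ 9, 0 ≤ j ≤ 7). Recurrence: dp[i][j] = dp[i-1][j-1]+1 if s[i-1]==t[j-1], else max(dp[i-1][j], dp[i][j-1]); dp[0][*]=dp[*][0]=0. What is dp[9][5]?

   ''  a  a  b  a  c  b  b
''  0  0  0  0  0  0  0  0
 a  0  1  1  1  1  1  1  1
 a  0  1  2  2  2  2  2  2
 b  0  1  2  3  3  3  3  3
 a  0  1  2  3  4  4  4  4
 c  0  1  2  3  4  5  5  5
 a  0  1  2  3  4  5  5  5
 a  0  1  2  3  4  5  5  5
 a  0  1  2  3  4  5  5  5
 c  0  1  2  3  4  5  5  5

5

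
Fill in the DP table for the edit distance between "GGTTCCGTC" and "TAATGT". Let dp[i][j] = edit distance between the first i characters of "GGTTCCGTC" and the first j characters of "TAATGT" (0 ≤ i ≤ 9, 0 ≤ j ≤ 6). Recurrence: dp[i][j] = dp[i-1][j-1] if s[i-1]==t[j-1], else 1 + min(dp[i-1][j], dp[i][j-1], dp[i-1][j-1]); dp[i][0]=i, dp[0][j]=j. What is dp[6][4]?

   ''  T  A  A  T  G  T
''  0  1  2  3  4  5  6
 G  1  1  2  3  4  4  5
 G  2  2  2  3  4  4  5
 T  3  2  3  3  3  4  4
 T  4  3  3  4  3  4  4
 C  5  4  4  4  4  4  5
 C  6  5  5  5  5  5  5
 G  7  6  6  6  6  5  6
 T  8  7  7  7  6  6  5
 C  9  8  8  8  7  7  6

5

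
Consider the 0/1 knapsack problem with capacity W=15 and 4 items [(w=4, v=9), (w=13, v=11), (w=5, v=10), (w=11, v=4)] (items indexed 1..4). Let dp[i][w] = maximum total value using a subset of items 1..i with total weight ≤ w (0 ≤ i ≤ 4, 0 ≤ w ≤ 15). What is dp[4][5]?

i\w   0   1   2   3   4   5   6   7   8   9  10  11  12  13  14  15
  0   0   0   0   0   0   0   0   0   0   0   0   0   0   0   0   0
  1   0   0   0   0   9   9   9   9   9   9   9   9   9   9   9   9
  2   0   0   0   0   9   9   9   9   9   9   9   9   9  11  11  11
  3   0   0   0   0   9  10  10  10  10  19  19  19  19  19  19  19
  4   0   0   0   0   9  10  10  10  10  19  19  19  19  19  19  19

10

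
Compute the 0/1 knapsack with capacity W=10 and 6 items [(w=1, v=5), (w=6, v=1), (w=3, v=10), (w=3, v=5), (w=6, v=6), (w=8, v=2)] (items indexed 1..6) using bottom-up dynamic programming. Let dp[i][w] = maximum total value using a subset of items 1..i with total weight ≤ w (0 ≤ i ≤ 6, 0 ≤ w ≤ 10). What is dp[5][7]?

20

i\w   0   1   2   3   4   5   6   7   8   9  10
  0   0   0   0   0   0   0   0   0   0   0   0
  1   0   5   5   5   5   5   5   5   5   5   5
  2   0   5   5   5   5   5   5   6   6   6   6
  3   0   5   5  10  15  15  15  15  15  15  16
  4   0   5   5  10  15  15  15  20  20  20  20
  5   0   5   5  10  15  15  15  20  20  20  21
  6   0   5   5  10  15  15  15  20  20  20  21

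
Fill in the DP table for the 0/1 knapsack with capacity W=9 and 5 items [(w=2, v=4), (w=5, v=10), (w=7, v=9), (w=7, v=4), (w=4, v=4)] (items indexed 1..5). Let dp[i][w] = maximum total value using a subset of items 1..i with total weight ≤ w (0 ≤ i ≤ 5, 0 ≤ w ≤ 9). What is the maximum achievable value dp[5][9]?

14

i\w   0   1   2   3   4   5   6   7   8   9
  0   0   0   0   0   0   0   0   0   0   0
  1   0   0   4   4   4   4   4   4   4   4
  2   0   0   4   4   4  10  10  14  14  14
  3   0   0   4   4   4  10  10  14  14  14
  4   0   0   4   4   4  10  10  14  14  14
  5   0   0   4   4   4  10  10  14  14  14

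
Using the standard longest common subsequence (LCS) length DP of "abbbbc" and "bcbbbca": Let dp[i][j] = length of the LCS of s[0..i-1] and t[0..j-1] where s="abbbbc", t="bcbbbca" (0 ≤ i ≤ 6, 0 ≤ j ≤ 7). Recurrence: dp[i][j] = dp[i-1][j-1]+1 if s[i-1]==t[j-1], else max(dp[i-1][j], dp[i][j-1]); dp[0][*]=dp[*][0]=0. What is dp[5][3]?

   ''  b  c  b  b  b  c  a
''  0  0  0  0  0  0  0  0
 a  0  0  0  0  0  0  0  1
 b  0  1  1  1  1  1  1  1
 b  0  1  1  2  2  2  2  2
 b  0  1  1  2  3  3  3  3
 b  0  1  1  2  3  4  4  4
 c  0  1  2  2  3  4  5  5

2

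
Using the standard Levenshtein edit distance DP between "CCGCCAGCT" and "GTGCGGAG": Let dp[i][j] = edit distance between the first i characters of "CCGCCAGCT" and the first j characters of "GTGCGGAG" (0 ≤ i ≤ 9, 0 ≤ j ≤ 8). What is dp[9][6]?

6

   ''  G  T  G  C  G  G  A  G
''  0  1  2  3  4  5  6  7  8
 C  1  1  2  3  3  4  5  6  7
 C  2  2  2  3  3  4  5  6  7
 G  3  2  3  2  3  3  4  5  6
 C  4  3  3  3  2  3  4  5  6
 C  5  4  4  4  3  3  4  5  6
 A  6  5  5  5  4  4  4  4  5
 G  7  6  6  5  5  4  4  5  4
 C  8  7  7  6  5  5  5  5  5
 T  9  8  7  7  6  6  6  6  6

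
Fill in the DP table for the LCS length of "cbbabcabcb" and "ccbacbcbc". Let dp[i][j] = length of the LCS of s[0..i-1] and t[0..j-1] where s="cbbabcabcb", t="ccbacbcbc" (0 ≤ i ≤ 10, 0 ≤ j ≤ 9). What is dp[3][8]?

3

   ''  c  c  b  a  c  b  c  b  c
''  0  0  0  0  0  0  0  0  0  0
 c  0  1  1  1  1  1  1  1  1  1
 b  0  1  1  2  2  2  2  2  2  2
 b  0  1  1  2  2  2  3  3  3  3
 a  0  1  1  2  3  3  3  3  3  3
 b  0  1  1  2  3  3  4  4  4  4
 c  0  1  2  2  3  4  4  5  5  5
 a  0  1  2  2  3  4  4  5  5  5
 b  0  1  2  3  3  4  5  5  6  6
 c  0  1  2  3  3  4  5  6  6  7
 b  0  1  2  3  3  4  5  6  7  7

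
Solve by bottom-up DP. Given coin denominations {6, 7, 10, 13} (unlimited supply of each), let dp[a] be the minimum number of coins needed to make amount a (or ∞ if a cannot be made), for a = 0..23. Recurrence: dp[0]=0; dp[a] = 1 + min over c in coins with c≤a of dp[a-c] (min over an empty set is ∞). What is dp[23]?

 a  0  1  2  3  4  5  6  7  8  9 10 11 12 13 14 15 16 17 18 19 20 21 22 23
dp  0  -  -  -  -  -  1  1  -  -  1  -  2  1  2  -  2  2  3  2  2  3  3  2
(- denotes ∞ / unreachable)

2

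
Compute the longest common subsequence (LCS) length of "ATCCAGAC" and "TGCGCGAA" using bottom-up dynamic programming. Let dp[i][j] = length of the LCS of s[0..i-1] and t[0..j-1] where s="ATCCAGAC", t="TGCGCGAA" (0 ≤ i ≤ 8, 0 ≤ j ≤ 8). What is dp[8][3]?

   ''  T  G  C  G  C  G  A  A
''  0  0  0  0  0  0  0  0  0
 A  0  0  0  0  0  0  0  1  1
 T  0  1  1  1  1  1  1  1  1
 C  0  1  1  2  2  2  2  2  2
 C  0  1  1  2  2  3  3  3  3
 A  0  1  1  2  2  3  3  4  4
 G  0  1  2  2  3  3  4  4  4
 A  0  1  2  2  3  3  4  5  5
 C  0  1  2  3  3  4  4  5  5

3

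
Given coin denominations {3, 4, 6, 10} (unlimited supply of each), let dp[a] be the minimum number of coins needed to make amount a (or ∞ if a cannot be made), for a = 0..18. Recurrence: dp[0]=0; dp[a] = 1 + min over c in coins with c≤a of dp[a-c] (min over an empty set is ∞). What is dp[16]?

 a  0  1  2  3  4  5  6  7  8  9 10 11 12 13 14 15 16 17 18
dp  0  -  -  1  1  -  1  2  2  2  1  3  2  2  2  3  2  3  3
(- denotes ∞ / unreachable)

2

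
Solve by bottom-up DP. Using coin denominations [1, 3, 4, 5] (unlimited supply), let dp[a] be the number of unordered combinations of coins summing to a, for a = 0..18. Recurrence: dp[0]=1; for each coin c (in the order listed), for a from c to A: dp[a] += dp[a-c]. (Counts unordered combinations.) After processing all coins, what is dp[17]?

after  coin     0     1     2     3     4     5     6     7     8     9    10    11    12    13    14    15    16    17    18
          1     1     1     1     1     1     1     1     1     1     1     1     1     1     1     1     1     1     1     1
          3     1     1     1     2     2     2     3     3     3     4     4     4     5     5     5     6     6     6     7
          4     1     1     1     2     3     3     4     5     6     7     8     9    11    12    13    15    17    18    20
          5     1     1     1     2     3     4     5     6     8    10    12    14    17    20    23    27    31    35    40

35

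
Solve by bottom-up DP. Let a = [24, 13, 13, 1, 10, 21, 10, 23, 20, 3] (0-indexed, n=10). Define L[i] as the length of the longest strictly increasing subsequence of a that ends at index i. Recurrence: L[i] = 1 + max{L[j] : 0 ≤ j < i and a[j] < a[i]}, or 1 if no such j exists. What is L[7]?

   i    0    1    2    3    4    5    6    7    8    9
a[i]   24   13   13    1   10   21   10   23   20    3
L[i]    1    1    1    1    2    3    2    4    3    2

4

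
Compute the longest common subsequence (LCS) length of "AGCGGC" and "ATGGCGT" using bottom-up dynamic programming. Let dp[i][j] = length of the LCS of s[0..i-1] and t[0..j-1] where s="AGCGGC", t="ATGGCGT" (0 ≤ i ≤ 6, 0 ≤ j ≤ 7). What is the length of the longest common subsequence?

4

   ''  A  T  G  G  C  G  T
''  0  0  0  0  0  0  0  0
 A  0  1  1  1  1  1  1  1
 G  0  1  1  2  2  2  2  2
 C  0  1  1  2  2  3  3  3
 G  0  1  1  2  3  3  4  4
 G  0  1  1  2  3  3  4  4
 C  0  1  1  2  3  4  4  4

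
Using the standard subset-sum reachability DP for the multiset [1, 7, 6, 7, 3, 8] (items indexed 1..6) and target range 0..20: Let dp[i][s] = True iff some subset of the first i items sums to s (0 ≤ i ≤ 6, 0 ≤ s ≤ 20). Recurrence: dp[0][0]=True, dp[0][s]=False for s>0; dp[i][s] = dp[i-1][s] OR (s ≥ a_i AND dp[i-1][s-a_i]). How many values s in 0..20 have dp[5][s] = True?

17

i\s   0   1   2   3   4   5   6   7   8   9  10  11  12  13  14  15  16  17  18  19  20
  0   T   F   F   F   F   F   F   F   F   F   F   F   F   F   F   F   F   F   F   F   F
  1   T   T   F   F   F   F   F   F   F   F   F   F   F   F   F   F   F   F   F   F   F
  2   T   T   F   F   F   F   F   T   T   F   F   F   F   F   F   F   F   F   F   F   F
  3   T   T   F   F   F   F   T   T   T   F   F   F   F   T   T   F   F   F   F   F   F
  4   T   T   F   F   F   F   T   T   T   F   F   F   F   T   T   T   F   F   F   F   T
  5   T   T   F   T   T   F   T   T   T   T   T   T   F   T   T   T   T   T   T   F   T
  6   T   T   F   T   T   F   T   T   T   T   T   T   T   T   T   T   T   T   T   T   T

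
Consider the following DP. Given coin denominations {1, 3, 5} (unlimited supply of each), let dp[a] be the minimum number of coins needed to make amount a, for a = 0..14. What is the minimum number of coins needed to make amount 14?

4

 a  0  1  2  3  4  5  6  7  8  9 10 11 12 13 14
dp  0  1  2  1  2  1  2  3  2  3  2  3  4  3  4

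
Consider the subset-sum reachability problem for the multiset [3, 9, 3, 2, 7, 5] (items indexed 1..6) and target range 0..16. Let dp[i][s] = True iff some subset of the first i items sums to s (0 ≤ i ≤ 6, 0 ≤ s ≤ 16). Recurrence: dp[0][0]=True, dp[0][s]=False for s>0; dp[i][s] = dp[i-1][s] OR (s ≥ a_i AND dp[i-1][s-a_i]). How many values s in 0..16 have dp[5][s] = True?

15

i\s   0   1   2   3   4   5   6   7   8   9  10  11  12  13  14  15  16
  0   T   F   F   F   F   F   F   F   F   F   F   F   F   F   F   F   F
  1   T   F   F   T   F   F   F   F   F   F   F   F   F   F   F   F   F
  2   T   F   F   T   F   F   F   F   F   T   F   F   T   F   F   F   F
  3   T   F   F   T   F   F   T   F   F   T   F   F   T   F   F   T   F
  4   T   F   T   T   F   T   T   F   T   T   F   T   T   F   T   T   F
  5   T   F   T   T   F   T   T   T   T   T   T   T   T   T   T   T   T
  6   T   F   T   T   F   T   T   T   T   T   T   T   T   T   T   T   T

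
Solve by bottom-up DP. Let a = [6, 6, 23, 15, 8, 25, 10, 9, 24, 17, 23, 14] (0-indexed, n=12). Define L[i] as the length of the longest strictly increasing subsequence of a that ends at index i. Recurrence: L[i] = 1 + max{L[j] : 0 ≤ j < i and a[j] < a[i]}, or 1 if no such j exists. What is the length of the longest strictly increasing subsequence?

5

   i    0    1    2    3    4    5    6    7    8    9   10   11
a[i]    6    6   23   15    8   25   10    9   24   17   23   14
L[i]    1    1    2    2    2    3    3    3    4    4    5    4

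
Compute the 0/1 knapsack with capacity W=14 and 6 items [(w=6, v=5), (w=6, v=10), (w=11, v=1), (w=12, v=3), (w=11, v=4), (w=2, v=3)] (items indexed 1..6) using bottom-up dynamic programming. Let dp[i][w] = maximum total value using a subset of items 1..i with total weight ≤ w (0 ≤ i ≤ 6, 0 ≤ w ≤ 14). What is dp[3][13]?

15

i\w   0   1   2   3   4   5   6   7   8   9  10  11  12  13  14
  0   0   0   0   0   0   0   0   0   0   0   0   0   0   0   0
  1   0   0   0   0   0   0   5   5   5   5   5   5   5   5   5
  2   0   0   0   0   0   0  10  10  10  10  10  10  15  15  15
  3   0   0   0   0   0   0  10  10  10  10  10  10  15  15  15
  4   0   0   0   0   0   0  10  10  10  10  10  10  15  15  15
  5   0   0   0   0   0   0  10  10  10  10  10  10  15  15  15
  6   0   0   3   3   3   3  10  10  13  13  13  13  15  15  18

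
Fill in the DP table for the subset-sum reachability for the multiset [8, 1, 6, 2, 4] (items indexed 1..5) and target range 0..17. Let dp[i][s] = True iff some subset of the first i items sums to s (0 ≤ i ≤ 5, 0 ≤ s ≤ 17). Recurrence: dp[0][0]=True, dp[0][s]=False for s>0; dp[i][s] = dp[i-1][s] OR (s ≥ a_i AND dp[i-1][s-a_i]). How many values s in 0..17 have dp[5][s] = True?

18

i\s   0   1   2   3   4   5   6   7   8   9  10  11  12  13  14  15  16  17
  0   T   F   F   F   F   F   F   F   F   F   F   F   F   F   F   F   F   F
  1   T   F   F   F   F   F   F   F   T   F   F   F   F   F   F   F   F   F
  2   T   T   F   F   F   F   F   F   T   T   F   F   F   F   F   F   F   F
  3   T   T   F   F   F   F   T   T   T   T   F   F   F   F   T   T   F   F
  4   T   T   T   T   F   F   T   T   T   T   T   T   F   F   T   T   T   T
  5   T   T   T   T   T   T   T   T   T   T   T   T   T   T   T   T   T   T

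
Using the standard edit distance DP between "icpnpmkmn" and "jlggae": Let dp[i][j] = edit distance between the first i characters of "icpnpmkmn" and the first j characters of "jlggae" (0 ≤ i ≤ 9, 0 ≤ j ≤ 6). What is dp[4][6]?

   ''  j  l  g  g  a  e
''  0  1  2  3  4  5  6
 i  1  1  2  3  4  5  6
 c  2  2  2  3  4  5  6
 p  3  3  3  3  4  5  6
 n  4  4  4  4  4  5  6
 p  5  5  5  5  5  5  6
 m  6  6  6  6  6  6  6
 k  7  7  7  7  7  7  7
 m  8  8  8  8  8  8  8
 n  9  9  9  9  9  9  9

6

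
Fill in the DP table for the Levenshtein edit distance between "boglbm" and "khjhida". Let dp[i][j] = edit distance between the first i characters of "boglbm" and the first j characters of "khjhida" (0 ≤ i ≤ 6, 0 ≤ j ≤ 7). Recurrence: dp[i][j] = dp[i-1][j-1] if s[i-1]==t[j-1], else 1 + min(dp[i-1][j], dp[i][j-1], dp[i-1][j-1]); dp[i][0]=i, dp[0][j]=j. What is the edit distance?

7

   ''  k  h  j  h  i  d  a
''  0  1  2  3  4  5  6  7
 b  1  1  2  3  4  5  6  7
 o  2  2  2  3  4  5  6  7
 g  3  3  3  3  4  5  6  7
 l  4  4  4  4  4  5  6  7
 b  5  5  5  5  5  5  6  7
 m  6  6  6  6  6  6  6  7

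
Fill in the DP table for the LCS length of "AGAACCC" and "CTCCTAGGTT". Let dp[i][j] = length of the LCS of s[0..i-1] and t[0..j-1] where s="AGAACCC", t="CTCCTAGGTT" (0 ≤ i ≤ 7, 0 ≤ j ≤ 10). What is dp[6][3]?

   ''  C  T  C  C  T  A  G  G  T  T
''  0  0  0  0  0  0  0  0  0  0  0
 A  0  0  0  0  0  0  1  1  1  1  1
 G  0  0  0  0  0  0  1  2  2  2  2
 A  0  0  0  0  0  0  1  2  2  2  2
 A  0  0  0  0  0  0  1  2  2  2  2
 C  0  1  1  1  1  1  1  2  2  2  2
 C  0  1  1  2  2  2  2  2  2  2  2
 C  0  1  1  2  3  3  3  3  3  3  3

2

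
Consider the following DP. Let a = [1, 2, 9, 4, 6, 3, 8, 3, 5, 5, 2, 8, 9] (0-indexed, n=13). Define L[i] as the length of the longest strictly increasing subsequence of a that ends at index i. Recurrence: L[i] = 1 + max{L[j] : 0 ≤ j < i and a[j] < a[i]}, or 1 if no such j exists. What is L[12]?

   i    0    1    2    3    4    5    6    7    8    9   10   11   12
a[i]    1    2    9    4    6    3    8    3    5    5    2    8    9
L[i]    1    2    3    3    4    3    5    3    4    4    2    5    6

6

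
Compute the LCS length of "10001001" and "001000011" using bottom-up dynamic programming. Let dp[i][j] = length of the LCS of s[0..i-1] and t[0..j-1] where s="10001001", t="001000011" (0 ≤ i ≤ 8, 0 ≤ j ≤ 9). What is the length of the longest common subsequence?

   ''  0  0  1  0  0  0  0  1  1
''  0  0  0  0  0  0  0  0  0  0
 1  0  0  0  1  1  1  1  1  1  1
 0  0  1  1  1  2  2  2  2  2  2
 0  0  1  2  2  2  3  3  3  3  3
 0  0  1  2  2  3  3  4  4  4  4
 1  0  1  2  3  3  3  4  4  5  5
 0  0  1  2  3  4  4  4  5  5  5
 0  0  1  2  3  4  5  5  5  5  5
 1  0  1  2  3  4  5  5  5  6  6

6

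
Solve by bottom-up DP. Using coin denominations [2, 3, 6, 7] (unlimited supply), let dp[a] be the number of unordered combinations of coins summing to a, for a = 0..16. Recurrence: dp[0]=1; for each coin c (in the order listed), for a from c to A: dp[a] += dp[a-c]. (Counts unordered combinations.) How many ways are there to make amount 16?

after  coin     0     1     2     3     4     5     6     7     8     9    10    11    12    13    14    15    16
          2     1     0     1     0     1     0     1     0     1     0     1     0     1     0     1     0     1
          3     1     0     1     1     1     1     2     1     2     2     2     2     3     2     3     3     3
          6     1     0     1     1     1     1     3     1     3     3     3     3     6     3     6     6     6
          7     1     0     1     1     1     1     3     2     3     4     4     4     7     6     8     9    10

10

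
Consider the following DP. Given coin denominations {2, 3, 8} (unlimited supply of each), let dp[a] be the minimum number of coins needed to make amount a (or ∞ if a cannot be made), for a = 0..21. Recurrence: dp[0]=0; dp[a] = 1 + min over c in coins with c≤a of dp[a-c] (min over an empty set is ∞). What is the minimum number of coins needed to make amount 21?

4

 a  0  1  2  3  4  5  6  7  8  9 10 11 12 13 14 15 16 17 18 19 20 21
dp  0  -  1  1  2  2  2  3  1  3  2  2  3  3  3  4  2  4  3  3  4  4
(- denotes ∞ / unreachable)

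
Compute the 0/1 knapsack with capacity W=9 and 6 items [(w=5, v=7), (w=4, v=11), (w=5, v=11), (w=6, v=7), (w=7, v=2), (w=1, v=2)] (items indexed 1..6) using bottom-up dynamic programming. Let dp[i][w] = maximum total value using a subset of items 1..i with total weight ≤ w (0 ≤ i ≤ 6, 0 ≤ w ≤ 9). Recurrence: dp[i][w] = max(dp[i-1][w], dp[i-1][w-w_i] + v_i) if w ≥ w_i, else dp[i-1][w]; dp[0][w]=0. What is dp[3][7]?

i\w   0   1   2   3   4   5   6   7   8   9
  0   0   0   0   0   0   0   0   0   0   0
  1   0   0   0   0   0   7   7   7   7   7
  2   0   0   0   0  11  11  11  11  11  18
  3   0   0   0   0  11  11  11  11  11  22
  4   0   0   0   0  11  11  11  11  11  22
  5   0   0   0   0  11  11  11  11  11  22
  6   0   2   2   2  11  13  13  13  13  22

11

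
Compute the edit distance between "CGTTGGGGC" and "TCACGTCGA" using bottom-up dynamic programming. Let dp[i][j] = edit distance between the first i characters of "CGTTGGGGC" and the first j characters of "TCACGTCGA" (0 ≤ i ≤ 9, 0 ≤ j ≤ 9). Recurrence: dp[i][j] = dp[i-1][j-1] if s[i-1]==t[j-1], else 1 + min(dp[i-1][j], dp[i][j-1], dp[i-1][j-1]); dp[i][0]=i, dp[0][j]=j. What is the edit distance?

   ''  T  C  A  C  G  T  C  G  A
''  0  1  2  3  4  5  6  7  8  9
 C  1  1  1  2  3  4  5  6  7  8
 G  2  2  2  2  3  3  4  5  6  7
 T  3  2  3  3  3  4  3  4  5  6
 T  4  3  3  4  4  4  4  4  5  6
 G  5  4  4  4  5  4  5  5  4  5
 G  6  5  5  5  5  5  5  6  5  5
 G  7  6  6  6  6  5  6  6  6  6
 G  8  7  7  7  7  6  6  7  6  7
 C  9  8  7  8  7  7  7  6  7  7

7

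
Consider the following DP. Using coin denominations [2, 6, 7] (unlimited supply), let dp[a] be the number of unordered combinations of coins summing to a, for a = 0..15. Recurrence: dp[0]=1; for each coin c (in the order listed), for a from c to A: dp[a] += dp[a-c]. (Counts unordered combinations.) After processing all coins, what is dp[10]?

after  coin     0     1     2     3     4     5     6     7     8     9    10    11    12    13    14    15
          2     1     0     1     0     1     0     1     0     1     0     1     0     1     0     1     0
          6     1     0     1     0     1     0     2     0     2     0     2     0     3     0     3     0
          7     1     0     1     0     1     0     2     1     2     1     2     1     3     2     4     2

2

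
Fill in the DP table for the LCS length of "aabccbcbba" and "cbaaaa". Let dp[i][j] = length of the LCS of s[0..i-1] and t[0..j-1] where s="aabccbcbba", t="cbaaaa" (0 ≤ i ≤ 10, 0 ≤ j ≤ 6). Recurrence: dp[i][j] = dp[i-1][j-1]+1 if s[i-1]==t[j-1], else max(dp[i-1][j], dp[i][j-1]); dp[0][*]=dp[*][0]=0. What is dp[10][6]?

   ''  c  b  a  a  a  a
''  0  0  0  0  0  0  0
 a  0  0  0  1  1  1  1
 a  0  0  0  1  2  2  2
 b  0  0  1  1  2  2  2
 c  0  1  1  1  2  2  2
 c  0  1  1  1  2  2  2
 b  0  1  2  2  2  2  2
 c  0  1  2  2  2  2  2
 b  0  1  2  2  2  2  2
 b  0  1  2  2  2  2  2
 a  0  1  2  3  3  3  3

3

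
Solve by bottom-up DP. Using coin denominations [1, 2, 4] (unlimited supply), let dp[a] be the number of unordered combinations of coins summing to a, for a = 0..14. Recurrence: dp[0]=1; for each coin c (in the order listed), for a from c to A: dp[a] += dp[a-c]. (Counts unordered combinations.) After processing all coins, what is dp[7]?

after  coin     0     1     2     3     4     5     6     7     8     9    10    11    12    13    14
          1     1     1     1     1     1     1     1     1     1     1     1     1     1     1     1
          2     1     1     2     2     3     3     4     4     5     5     6     6     7     7     8
          4     1     1     2     2     4     4     6     6     9     9    12    12    16    16    20

6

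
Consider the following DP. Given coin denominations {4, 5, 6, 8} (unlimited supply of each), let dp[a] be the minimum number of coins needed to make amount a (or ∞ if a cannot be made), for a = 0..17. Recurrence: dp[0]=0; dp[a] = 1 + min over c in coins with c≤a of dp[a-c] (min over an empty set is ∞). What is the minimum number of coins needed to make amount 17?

 a  0  1  2  3  4  5  6  7  8  9 10 11 12 13 14 15 16 17
dp  0  -  -  -  1  1  1  -  1  2  2  2  2  2  2  3  2  3
(- denotes ∞ / unreachable)

3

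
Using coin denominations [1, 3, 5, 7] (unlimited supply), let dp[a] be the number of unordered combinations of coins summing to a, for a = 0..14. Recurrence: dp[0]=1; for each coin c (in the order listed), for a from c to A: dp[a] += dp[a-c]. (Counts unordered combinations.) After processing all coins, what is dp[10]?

9

after  coin     0     1     2     3     4     5     6     7     8     9    10    11    12    13    14
          1     1     1     1     1     1     1     1     1     1     1     1     1     1     1     1
          3     1     1     1     2     2     2     3     3     3     4     4     4     5     5     5
          5     1     1     1     2     2     3     4     4     5     6     7     8     9    10    11
          7     1     1     1     2     2     3     4     5     6     7     9    10    12    14    16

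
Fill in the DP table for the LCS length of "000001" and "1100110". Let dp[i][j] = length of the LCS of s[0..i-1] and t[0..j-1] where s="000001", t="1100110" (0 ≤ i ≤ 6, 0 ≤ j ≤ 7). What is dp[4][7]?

3

   ''  1  1  0  0  1  1  0
''  0  0  0  0  0  0  0  0
 0  0  0  0  1  1  1  1  1
 0  0  0  0  1  2  2  2  2
 0  0  0  0  1  2  2  2  3
 0  0  0  0  1  2  2  2  3
 0  0  0  0  1  2  2  2  3
 1  0  1  1  1  2  3  3  3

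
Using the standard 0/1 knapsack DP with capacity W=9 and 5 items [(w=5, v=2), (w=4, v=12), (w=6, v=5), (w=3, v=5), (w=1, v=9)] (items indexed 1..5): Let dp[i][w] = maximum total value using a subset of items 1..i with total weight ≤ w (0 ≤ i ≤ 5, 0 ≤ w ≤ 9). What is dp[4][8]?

i\w   0   1   2   3   4   5   6   7   8   9
  0   0   0   0   0   0   0   0   0   0   0
  1   0   0   0   0   0   2   2   2   2   2
  2   0   0   0   0  12  12  12  12  12  14
  3   0   0   0   0  12  12  12  12  12  14
  4   0   0   0   5  12  12  12  17  17  17
  5   0   9   9   9  14  21  21  21  26  26

17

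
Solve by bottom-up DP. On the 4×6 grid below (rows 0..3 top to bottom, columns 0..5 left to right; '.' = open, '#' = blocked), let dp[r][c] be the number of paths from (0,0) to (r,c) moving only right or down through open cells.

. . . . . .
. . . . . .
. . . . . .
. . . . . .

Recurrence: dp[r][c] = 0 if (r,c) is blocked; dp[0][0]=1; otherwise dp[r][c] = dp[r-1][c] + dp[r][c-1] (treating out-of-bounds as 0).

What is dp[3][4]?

r\c   0   1   2   3   4   5
  0   1   1   1   1   1   1
  1   1   2   3   4   5   6
  2   1   3   6  10  15  21
  3   1   4  10  20  35  56

35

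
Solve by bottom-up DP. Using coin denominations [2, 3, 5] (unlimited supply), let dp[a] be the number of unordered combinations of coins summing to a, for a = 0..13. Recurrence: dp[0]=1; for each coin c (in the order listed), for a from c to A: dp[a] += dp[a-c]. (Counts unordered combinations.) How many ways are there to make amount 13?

5

after  coin     0     1     2     3     4     5     6     7     8     9    10    11    12    13
          2     1     0     1     0     1     0     1     0     1     0     1     0     1     0
          3     1     0     1     1     1     1     2     1     2     2     2     2     3     2
          5     1     0     1     1     1     2     2     2     3     3     4     4     5     5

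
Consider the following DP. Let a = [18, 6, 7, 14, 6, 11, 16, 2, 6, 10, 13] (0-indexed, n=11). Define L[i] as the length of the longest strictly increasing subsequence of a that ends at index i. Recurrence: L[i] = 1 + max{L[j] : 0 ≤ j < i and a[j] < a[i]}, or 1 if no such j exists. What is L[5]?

3

   i    0    1    2    3    4    5    6    7    8    9   10
a[i]   18    6    7   14    6   11   16    2    6   10   13
L[i]    1    1    2    3    1    3    4    1    2    3    4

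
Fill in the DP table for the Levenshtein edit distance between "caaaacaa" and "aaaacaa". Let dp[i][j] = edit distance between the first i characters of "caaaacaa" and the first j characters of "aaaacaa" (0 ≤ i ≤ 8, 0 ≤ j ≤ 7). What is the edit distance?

1

   ''  a  a  a  a  c  a  a
''  0  1  2  3  4  5  6  7
 c  1  1  2  3  4  4  5  6
 a  2  1  1  2  3  4  4  5
 a  3  2  1  1  2  3  4  4
 a  4  3  2  1  1  2  3  4
 a  5  4  3  2  1  2  2  3
 c  6  5  4  3  2  1  2  3
 a  7  6  5  4  3  2  1  2
 a  8  7  6  5  4  3  2  1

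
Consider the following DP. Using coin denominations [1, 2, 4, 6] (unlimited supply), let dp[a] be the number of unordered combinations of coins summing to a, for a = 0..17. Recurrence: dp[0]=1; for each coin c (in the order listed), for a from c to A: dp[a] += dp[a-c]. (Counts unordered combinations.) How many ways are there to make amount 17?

after  coin     0     1     2     3     4     5     6     7     8     9    10    11    12    13    14    15    16    17
          1     1     1     1     1     1     1     1     1     1     1     1     1     1     1     1     1     1     1
          2     1     1     2     2     3     3     4     4     5     5     6     6     7     7     8     8     9     9
          4     1     1     2     2     4     4     6     6     9     9    12    12    16    16    20    20    25    25
          6     1     1     2     2     4     4     7     7    11    11    16    16    23    23    31    31    41    41

41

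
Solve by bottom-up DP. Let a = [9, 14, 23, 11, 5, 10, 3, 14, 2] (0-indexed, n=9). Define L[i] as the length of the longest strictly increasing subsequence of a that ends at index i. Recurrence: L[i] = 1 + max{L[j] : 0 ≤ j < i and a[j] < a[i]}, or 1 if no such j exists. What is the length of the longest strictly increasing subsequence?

   i    0    1    2    3    4    5    6    7    8
a[i]    9   14   23   11    5   10    3   14    2
L[i]    1    2    3    2    1    2    1    3    1

3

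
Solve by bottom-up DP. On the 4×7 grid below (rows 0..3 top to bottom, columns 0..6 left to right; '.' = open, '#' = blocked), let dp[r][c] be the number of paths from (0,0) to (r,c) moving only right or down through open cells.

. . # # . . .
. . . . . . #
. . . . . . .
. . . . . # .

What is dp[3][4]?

r\c   0   1   2   3   4   5   6
  0   1   1   0   0   0   0   0
  1   1   2   2   2   2   2   0
  2   1   3   5   7   9  11  11
  3   1   4   9  16  25   0  11

25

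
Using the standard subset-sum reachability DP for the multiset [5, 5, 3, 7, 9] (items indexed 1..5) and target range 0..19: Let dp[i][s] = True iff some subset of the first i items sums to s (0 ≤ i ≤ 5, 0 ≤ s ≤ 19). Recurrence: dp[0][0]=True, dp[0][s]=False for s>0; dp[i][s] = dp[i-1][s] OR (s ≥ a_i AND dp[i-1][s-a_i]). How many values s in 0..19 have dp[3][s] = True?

6

i\s   0   1   2   3   4   5   6   7   8   9  10  11  12  13  14  15  16  17  18  19
  0   T   F   F   F   F   F   F   F   F   F   F   F   F   F   F   F   F   F   F   F
  1   T   F   F   F   F   T   F   F   F   F   F   F   F   F   F   F   F   F   F   F
  2   T   F   F   F   F   T   F   F   F   F   T   F   F   F   F   F   F   F   F   F
  3   T   F   F   T   F   T   F   F   T   F   T   F   F   T   F   F   F   F   F   F
  4   T   F   F   T   F   T   F   T   T   F   T   F   T   T   F   T   F   T   F   F
  5   T   F   F   T   F   T   F   T   T   T   T   F   T   T   T   T   T   T   F   T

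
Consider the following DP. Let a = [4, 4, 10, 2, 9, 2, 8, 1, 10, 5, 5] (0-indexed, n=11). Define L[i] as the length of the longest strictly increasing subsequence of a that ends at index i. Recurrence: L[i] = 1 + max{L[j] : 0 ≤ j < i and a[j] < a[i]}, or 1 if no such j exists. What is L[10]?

2

   i    0    1    2    3    4    5    6    7    8    9   10
a[i]    4    4   10    2    9    2    8    1   10    5    5
L[i]    1    1    2    1    2    1    2    1    3    2    2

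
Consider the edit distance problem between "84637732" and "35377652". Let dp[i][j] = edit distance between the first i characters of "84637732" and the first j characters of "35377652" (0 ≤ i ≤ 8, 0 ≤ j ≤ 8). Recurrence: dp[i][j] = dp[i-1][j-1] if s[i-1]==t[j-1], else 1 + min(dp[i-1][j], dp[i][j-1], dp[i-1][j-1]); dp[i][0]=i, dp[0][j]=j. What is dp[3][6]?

   ''  3  5  3  7  7  6  5  2
''  0  1  2  3  4  5  6  7  8
 8  1  1  2  3  4  5  6  7  8
 4  2  2  2  3  4  5  6  7  8
 6  3  3  3  3  4  5  5  6  7
 3  4  3  4  3  4  5  6  6  7
 7  5  4  4  4  3  4  5  6  7
 7  6  5  5  5  4  3  4  5  6
 3  7  6  6  5  5  4  4  5  6
 2  8  7  7  6  6  5  5  5  5

5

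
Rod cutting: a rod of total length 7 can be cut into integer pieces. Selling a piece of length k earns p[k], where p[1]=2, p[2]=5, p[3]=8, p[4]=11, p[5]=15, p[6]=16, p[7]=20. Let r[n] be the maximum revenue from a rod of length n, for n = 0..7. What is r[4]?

11

   n    0    1    2    3    4    5    6    7
r[n]    0    2    5    8   11   15   17   20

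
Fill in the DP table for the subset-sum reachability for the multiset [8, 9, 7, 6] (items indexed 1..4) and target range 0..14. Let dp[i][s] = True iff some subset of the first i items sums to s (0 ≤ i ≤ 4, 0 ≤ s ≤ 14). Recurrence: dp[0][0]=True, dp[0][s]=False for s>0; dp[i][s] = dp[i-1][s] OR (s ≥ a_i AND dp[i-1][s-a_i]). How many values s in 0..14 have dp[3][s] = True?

4

i\s   0   1   2   3   4   5   6   7   8   9  10  11  12  13  14
  0   T   F   F   F   F   F   F   F   F   F   F   F   F   F   F
  1   T   F   F   F   F   F   F   F   T   F   F   F   F   F   F
  2   T   F   F   F   F   F   F   F   T   T   F   F   F   F   F
  3   T   F   F   F   F   F   F   T   T   T   F   F   F   F   F
  4   T   F   F   F   F   F   T   T   T   T   F   F   F   T   T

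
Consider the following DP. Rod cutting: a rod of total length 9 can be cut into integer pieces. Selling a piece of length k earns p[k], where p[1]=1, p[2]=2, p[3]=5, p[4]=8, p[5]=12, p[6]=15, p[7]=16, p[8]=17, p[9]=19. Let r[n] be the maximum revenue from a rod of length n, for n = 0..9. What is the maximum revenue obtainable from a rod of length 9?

20

   n    0    1    2    3    4    5    6    7    8    9
r[n]    0    1    2    5    8   12   15   16   17   20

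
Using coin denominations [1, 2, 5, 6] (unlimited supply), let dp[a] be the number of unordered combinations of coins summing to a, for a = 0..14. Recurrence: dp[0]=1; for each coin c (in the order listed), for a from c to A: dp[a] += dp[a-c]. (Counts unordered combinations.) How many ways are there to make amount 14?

25

after  coin     0     1     2     3     4     5     6     7     8     9    10    11    12    13    14
          1     1     1     1     1     1     1     1     1     1     1     1     1     1     1     1
          2     1     1     2     2     3     3     4     4     5     5     6     6     7     7     8
          5     1     1     2     2     3     4     5     6     7     8    10    11    13    14    16
          6     1     1     2     2     3     4     6     7     9    10    13    15    19    21    25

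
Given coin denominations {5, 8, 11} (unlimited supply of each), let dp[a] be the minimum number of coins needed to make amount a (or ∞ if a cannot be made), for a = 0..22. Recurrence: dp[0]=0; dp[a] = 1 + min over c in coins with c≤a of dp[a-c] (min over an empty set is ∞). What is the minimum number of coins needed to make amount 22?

2

 a  0  1  2  3  4  5  6  7  8  9 10 11 12 13 14 15 16 17 18 19 20 21 22
dp  0  -  -  -  -  1  -  -  1  -  2  1  -  2  -  3  2  -  3  2  4  3  2
(- denotes ∞ / unreachable)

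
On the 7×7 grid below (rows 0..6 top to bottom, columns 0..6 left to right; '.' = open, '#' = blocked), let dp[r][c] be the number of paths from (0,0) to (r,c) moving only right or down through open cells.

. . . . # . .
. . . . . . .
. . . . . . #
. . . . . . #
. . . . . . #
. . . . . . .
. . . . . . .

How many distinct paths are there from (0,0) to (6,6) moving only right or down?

r\c   0   1   2   3   4   5   6
  0   1   1   1   1   0   0   0
  1   1   2   3   4   4   4   4
  2   1   3   6  10  14  18   0
  3   1   4  10  20  34  52   0
  4   1   5  15  35  69 121   0
  5   1   6  21  56 125 246 246
  6   1   7  28  84 209 455 701

701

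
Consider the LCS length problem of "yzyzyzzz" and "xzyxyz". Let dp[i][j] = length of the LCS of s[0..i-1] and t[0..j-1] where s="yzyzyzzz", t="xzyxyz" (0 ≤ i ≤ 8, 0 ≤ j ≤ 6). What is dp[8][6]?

   ''  x  z  y  x  y  z
''  0  0  0  0  0  0  0
 y  0  0  0  1  1  1  1
 z  0  0  1  1  1  1  2
 y  0  0  1  2  2  2  2
 z  0  0  1  2  2  2  3
 y  0  0  1  2  2  3  3
 z  0  0  1  2  2  3  4
 z  0  0  1  2  2  3  4
 z  0  0  1  2  2  3  4

4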